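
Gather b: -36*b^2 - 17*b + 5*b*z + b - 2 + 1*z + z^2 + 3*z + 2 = -36*b^2 + b*(5*z - 16) + z^2 + 4*z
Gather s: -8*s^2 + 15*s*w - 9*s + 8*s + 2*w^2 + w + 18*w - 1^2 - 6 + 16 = -8*s^2 + s*(15*w - 1) + 2*w^2 + 19*w + 9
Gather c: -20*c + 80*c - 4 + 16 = 60*c + 12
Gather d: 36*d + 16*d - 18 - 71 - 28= 52*d - 117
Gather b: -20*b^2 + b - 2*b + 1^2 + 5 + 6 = -20*b^2 - b + 12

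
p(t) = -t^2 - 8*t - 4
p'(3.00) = -14.00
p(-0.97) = 2.82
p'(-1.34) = -5.32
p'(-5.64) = 3.28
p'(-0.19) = -7.62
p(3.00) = -37.00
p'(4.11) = -16.22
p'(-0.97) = -6.06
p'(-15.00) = 22.00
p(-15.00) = -109.00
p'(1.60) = -11.20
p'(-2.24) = -3.52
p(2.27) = -27.31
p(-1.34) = 4.92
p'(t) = -2*t - 8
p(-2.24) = 8.90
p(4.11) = -53.77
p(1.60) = -19.36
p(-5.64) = 9.31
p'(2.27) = -12.54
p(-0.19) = -2.52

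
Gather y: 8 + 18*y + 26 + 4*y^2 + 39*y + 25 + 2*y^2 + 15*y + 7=6*y^2 + 72*y + 66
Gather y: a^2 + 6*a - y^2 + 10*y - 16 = a^2 + 6*a - y^2 + 10*y - 16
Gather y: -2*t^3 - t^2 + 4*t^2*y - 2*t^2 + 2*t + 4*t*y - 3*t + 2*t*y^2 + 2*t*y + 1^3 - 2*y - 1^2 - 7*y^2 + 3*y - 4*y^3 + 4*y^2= -2*t^3 - 3*t^2 - t - 4*y^3 + y^2*(2*t - 3) + y*(4*t^2 + 6*t + 1)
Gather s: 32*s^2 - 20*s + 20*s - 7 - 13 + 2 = 32*s^2 - 18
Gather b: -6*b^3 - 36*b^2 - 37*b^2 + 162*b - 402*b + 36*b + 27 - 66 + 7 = -6*b^3 - 73*b^2 - 204*b - 32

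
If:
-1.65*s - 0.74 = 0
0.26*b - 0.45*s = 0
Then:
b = -0.78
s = -0.45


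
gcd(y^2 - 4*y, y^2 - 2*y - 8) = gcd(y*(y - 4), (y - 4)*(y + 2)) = y - 4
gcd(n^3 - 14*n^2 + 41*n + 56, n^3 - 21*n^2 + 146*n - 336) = n^2 - 15*n + 56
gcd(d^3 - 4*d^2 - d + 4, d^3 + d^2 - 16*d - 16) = d^2 - 3*d - 4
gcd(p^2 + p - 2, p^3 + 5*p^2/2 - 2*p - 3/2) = p - 1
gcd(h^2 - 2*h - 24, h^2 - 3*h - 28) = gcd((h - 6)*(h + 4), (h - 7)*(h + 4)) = h + 4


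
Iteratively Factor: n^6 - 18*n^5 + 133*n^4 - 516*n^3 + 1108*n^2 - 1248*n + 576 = (n - 2)*(n^5 - 16*n^4 + 101*n^3 - 314*n^2 + 480*n - 288) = (n - 4)*(n - 2)*(n^4 - 12*n^3 + 53*n^2 - 102*n + 72) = (n - 4)^2*(n - 2)*(n^3 - 8*n^2 + 21*n - 18) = (n - 4)^2*(n - 2)^2*(n^2 - 6*n + 9) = (n - 4)^2*(n - 3)*(n - 2)^2*(n - 3)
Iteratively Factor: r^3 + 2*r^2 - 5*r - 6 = (r + 1)*(r^2 + r - 6) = (r + 1)*(r + 3)*(r - 2)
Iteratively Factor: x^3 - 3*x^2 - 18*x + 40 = (x - 5)*(x^2 + 2*x - 8) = (x - 5)*(x - 2)*(x + 4)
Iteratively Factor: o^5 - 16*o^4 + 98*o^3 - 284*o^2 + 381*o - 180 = (o - 1)*(o^4 - 15*o^3 + 83*o^2 - 201*o + 180) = (o - 3)*(o - 1)*(o^3 - 12*o^2 + 47*o - 60) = (o - 3)^2*(o - 1)*(o^2 - 9*o + 20) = (o - 5)*(o - 3)^2*(o - 1)*(o - 4)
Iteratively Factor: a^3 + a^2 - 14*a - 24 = (a + 3)*(a^2 - 2*a - 8) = (a + 2)*(a + 3)*(a - 4)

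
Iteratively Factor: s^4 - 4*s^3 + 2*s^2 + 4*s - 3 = (s + 1)*(s^3 - 5*s^2 + 7*s - 3) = (s - 1)*(s + 1)*(s^2 - 4*s + 3) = (s - 3)*(s - 1)*(s + 1)*(s - 1)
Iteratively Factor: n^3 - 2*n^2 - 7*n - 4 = (n - 4)*(n^2 + 2*n + 1) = (n - 4)*(n + 1)*(n + 1)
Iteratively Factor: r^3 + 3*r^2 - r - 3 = (r - 1)*(r^2 + 4*r + 3) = (r - 1)*(r + 3)*(r + 1)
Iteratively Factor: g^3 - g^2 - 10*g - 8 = (g + 1)*(g^2 - 2*g - 8) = (g - 4)*(g + 1)*(g + 2)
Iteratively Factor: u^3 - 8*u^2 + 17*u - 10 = (u - 1)*(u^2 - 7*u + 10) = (u - 5)*(u - 1)*(u - 2)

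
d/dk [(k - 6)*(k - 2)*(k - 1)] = 3*k^2 - 18*k + 20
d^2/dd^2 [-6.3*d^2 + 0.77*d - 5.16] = -12.6000000000000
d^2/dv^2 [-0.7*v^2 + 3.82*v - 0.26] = -1.40000000000000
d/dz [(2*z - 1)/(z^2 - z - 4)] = (-2*z^2 + 2*z - 9)/(z^4 - 2*z^3 - 7*z^2 + 8*z + 16)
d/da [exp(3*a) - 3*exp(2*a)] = 3*(exp(a) - 2)*exp(2*a)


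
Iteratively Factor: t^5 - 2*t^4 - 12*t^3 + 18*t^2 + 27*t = (t + 3)*(t^4 - 5*t^3 + 3*t^2 + 9*t) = t*(t + 3)*(t^3 - 5*t^2 + 3*t + 9) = t*(t + 1)*(t + 3)*(t^2 - 6*t + 9) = t*(t - 3)*(t + 1)*(t + 3)*(t - 3)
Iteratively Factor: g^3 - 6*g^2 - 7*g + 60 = (g - 5)*(g^2 - g - 12) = (g - 5)*(g - 4)*(g + 3)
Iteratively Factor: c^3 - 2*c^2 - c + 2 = (c - 1)*(c^2 - c - 2) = (c - 1)*(c + 1)*(c - 2)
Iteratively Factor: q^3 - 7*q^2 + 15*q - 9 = (q - 1)*(q^2 - 6*q + 9) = (q - 3)*(q - 1)*(q - 3)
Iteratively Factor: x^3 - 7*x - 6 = (x + 1)*(x^2 - x - 6) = (x - 3)*(x + 1)*(x + 2)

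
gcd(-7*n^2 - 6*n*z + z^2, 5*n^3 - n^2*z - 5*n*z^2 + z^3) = n + z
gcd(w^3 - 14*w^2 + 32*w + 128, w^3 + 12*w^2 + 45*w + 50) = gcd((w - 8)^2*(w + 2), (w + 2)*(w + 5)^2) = w + 2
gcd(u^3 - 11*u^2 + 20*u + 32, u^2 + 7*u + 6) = u + 1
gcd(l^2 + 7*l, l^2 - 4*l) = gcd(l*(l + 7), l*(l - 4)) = l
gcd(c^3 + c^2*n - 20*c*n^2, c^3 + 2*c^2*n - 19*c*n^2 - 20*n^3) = c^2 + c*n - 20*n^2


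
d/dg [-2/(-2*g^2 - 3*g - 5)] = 2*(-4*g - 3)/(2*g^2 + 3*g + 5)^2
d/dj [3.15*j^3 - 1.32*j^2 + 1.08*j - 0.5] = 9.45*j^2 - 2.64*j + 1.08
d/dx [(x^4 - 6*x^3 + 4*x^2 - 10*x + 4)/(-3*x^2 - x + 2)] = (-6*x^5 + 15*x^4 + 20*x^3 - 70*x^2 + 40*x - 16)/(9*x^4 + 6*x^3 - 11*x^2 - 4*x + 4)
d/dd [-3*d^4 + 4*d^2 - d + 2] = -12*d^3 + 8*d - 1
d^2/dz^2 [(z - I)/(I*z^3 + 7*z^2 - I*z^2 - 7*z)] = 2*(z*(I*z^2 + 7*z - I*z - 7)*(-3*I*z^2 - 14*z + 2*I*z - (z - I)*(3*I*z + 7 - I) + 7) + (z - I)*(3*I*z^2 + 14*z - 2*I*z - 7)^2)/(z^3*(I*z^2 + 7*z - I*z - 7)^3)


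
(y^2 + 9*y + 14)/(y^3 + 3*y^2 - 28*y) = (y + 2)/(y*(y - 4))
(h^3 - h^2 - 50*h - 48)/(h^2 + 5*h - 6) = (h^2 - 7*h - 8)/(h - 1)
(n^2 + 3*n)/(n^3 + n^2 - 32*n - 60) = n*(n + 3)/(n^3 + n^2 - 32*n - 60)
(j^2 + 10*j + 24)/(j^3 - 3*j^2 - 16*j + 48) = (j + 6)/(j^2 - 7*j + 12)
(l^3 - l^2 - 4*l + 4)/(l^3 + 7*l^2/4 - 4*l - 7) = 4*(l - 1)/(4*l + 7)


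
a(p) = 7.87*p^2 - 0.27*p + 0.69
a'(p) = 15.74*p - 0.27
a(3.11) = 75.97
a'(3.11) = 48.68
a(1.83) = 26.55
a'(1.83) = 28.53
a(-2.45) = 48.59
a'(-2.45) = -38.83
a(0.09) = 0.73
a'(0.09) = 1.15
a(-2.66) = 57.09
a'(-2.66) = -42.14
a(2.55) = 51.18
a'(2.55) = 39.87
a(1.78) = 25.14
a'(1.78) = 27.75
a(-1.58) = 20.76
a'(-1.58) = -25.14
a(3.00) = 70.71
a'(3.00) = 46.95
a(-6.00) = 285.63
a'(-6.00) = -94.71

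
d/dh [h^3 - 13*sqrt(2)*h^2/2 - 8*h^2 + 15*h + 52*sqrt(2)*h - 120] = 3*h^2 - 13*sqrt(2)*h - 16*h + 15 + 52*sqrt(2)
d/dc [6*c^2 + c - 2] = 12*c + 1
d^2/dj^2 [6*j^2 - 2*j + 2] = 12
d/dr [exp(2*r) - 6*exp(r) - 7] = 2*(exp(r) - 3)*exp(r)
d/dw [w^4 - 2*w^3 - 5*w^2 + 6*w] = 4*w^3 - 6*w^2 - 10*w + 6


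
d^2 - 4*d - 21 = (d - 7)*(d + 3)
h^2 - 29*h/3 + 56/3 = (h - 7)*(h - 8/3)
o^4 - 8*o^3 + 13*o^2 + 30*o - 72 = (o - 4)*(o - 3)^2*(o + 2)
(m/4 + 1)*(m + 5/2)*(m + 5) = m^3/4 + 23*m^2/8 + 85*m/8 + 25/2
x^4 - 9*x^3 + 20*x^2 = x^2*(x - 5)*(x - 4)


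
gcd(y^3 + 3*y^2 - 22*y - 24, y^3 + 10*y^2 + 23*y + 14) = y + 1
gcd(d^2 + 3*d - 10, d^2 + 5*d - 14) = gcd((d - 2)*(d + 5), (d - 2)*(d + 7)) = d - 2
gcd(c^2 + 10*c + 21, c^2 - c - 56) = c + 7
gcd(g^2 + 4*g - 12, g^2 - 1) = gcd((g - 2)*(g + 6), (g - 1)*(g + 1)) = 1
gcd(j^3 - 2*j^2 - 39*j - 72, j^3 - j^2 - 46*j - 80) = j - 8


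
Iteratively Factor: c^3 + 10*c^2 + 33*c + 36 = (c + 3)*(c^2 + 7*c + 12) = (c + 3)*(c + 4)*(c + 3)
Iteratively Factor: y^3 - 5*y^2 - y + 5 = (y + 1)*(y^2 - 6*y + 5) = (y - 1)*(y + 1)*(y - 5)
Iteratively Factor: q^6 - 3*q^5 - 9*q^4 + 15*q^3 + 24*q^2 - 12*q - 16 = (q + 2)*(q^5 - 5*q^4 + q^3 + 13*q^2 - 2*q - 8) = (q - 1)*(q + 2)*(q^4 - 4*q^3 - 3*q^2 + 10*q + 8) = (q - 1)*(q + 1)*(q + 2)*(q^3 - 5*q^2 + 2*q + 8) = (q - 4)*(q - 1)*(q + 1)*(q + 2)*(q^2 - q - 2) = (q - 4)*(q - 1)*(q + 1)^2*(q + 2)*(q - 2)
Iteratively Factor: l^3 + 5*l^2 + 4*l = (l + 1)*(l^2 + 4*l) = (l + 1)*(l + 4)*(l)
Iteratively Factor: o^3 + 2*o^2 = (o + 2)*(o^2) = o*(o + 2)*(o)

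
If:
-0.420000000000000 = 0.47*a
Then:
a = -0.89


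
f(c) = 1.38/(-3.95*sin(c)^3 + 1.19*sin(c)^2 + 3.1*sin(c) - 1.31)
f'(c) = 1.38*(11.85*sin(c)^2*cos(c) - 2.38*sin(c)*cos(c) - 3.1*cos(c))/(-3.95*sin(c)^3 + 1.19*sin(c)^2 + 3.1*sin(c) - 1.31)^2 = (16.353*sin(c)^2 - 3.2844*sin(c) - 4.278)*cos(c)/(3.95*sin(c)^3 - 1.19*sin(c)^2 - 3.1*sin(c) + 1.31)^2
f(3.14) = -1.06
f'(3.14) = 2.51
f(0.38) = -6.97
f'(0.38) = -76.90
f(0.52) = 34.88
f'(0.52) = -1038.25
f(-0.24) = -0.72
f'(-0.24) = -0.67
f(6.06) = -0.73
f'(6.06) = -0.75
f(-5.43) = 116.32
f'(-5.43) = 11815.70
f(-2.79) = -0.67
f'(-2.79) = 0.26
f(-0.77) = -0.89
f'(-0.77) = 1.75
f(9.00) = -12.92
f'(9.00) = 227.98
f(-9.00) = -0.65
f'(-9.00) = 0.03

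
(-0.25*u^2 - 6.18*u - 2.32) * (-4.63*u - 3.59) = 1.1575*u^3 + 29.5109*u^2 + 32.9278*u + 8.3288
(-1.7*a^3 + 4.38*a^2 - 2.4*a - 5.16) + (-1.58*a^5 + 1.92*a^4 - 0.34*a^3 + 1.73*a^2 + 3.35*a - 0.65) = -1.58*a^5 + 1.92*a^4 - 2.04*a^3 + 6.11*a^2 + 0.95*a - 5.81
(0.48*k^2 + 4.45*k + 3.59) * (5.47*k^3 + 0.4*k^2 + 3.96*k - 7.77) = 2.6256*k^5 + 24.5335*k^4 + 23.3181*k^3 + 15.3284*k^2 - 20.3601*k - 27.8943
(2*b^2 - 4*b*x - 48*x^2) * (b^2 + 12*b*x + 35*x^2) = 2*b^4 + 20*b^3*x - 26*b^2*x^2 - 716*b*x^3 - 1680*x^4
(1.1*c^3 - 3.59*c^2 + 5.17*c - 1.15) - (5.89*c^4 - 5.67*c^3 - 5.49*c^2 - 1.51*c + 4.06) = -5.89*c^4 + 6.77*c^3 + 1.9*c^2 + 6.68*c - 5.21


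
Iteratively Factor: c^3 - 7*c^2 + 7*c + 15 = (c - 5)*(c^2 - 2*c - 3) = (c - 5)*(c + 1)*(c - 3)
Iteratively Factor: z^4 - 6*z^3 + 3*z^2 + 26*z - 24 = (z - 1)*(z^3 - 5*z^2 - 2*z + 24) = (z - 4)*(z - 1)*(z^2 - z - 6) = (z - 4)*(z - 3)*(z - 1)*(z + 2)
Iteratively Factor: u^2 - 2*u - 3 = (u + 1)*(u - 3)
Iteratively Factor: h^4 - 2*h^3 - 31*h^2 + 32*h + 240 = (h + 3)*(h^3 - 5*h^2 - 16*h + 80) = (h - 4)*(h + 3)*(h^2 - h - 20) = (h - 4)*(h + 3)*(h + 4)*(h - 5)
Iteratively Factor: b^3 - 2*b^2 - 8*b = (b)*(b^2 - 2*b - 8) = b*(b - 4)*(b + 2)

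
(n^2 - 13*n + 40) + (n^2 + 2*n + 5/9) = 2*n^2 - 11*n + 365/9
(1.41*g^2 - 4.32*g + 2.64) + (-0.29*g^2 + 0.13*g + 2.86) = 1.12*g^2 - 4.19*g + 5.5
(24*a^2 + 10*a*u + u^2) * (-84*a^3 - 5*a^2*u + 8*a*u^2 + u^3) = -2016*a^5 - 960*a^4*u + 58*a^3*u^2 + 99*a^2*u^3 + 18*a*u^4 + u^5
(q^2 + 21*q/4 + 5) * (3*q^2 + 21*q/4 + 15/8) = 3*q^4 + 21*q^3 + 711*q^2/16 + 1155*q/32 + 75/8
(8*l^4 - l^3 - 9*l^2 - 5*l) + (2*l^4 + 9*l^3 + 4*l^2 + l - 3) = 10*l^4 + 8*l^3 - 5*l^2 - 4*l - 3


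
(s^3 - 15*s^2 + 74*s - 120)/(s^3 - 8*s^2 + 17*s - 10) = (s^2 - 10*s + 24)/(s^2 - 3*s + 2)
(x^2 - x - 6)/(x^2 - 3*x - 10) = (x - 3)/(x - 5)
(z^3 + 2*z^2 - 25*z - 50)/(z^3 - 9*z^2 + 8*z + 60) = (z + 5)/(z - 6)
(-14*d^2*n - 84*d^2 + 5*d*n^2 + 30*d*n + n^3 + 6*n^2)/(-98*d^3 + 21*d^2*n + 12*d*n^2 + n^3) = (n + 6)/(7*d + n)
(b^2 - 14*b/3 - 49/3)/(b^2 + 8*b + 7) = (3*b^2 - 14*b - 49)/(3*(b^2 + 8*b + 7))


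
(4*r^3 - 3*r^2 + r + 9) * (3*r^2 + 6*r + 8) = 12*r^5 + 15*r^4 + 17*r^3 + 9*r^2 + 62*r + 72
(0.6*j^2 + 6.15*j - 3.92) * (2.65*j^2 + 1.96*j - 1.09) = 1.59*j^4 + 17.4735*j^3 + 1.012*j^2 - 14.3867*j + 4.2728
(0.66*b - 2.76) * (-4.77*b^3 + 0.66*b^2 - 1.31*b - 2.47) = -3.1482*b^4 + 13.6008*b^3 - 2.6862*b^2 + 1.9854*b + 6.8172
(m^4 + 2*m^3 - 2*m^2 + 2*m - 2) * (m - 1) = m^5 + m^4 - 4*m^3 + 4*m^2 - 4*m + 2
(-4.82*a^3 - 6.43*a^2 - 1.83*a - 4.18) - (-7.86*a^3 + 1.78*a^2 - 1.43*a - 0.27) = 3.04*a^3 - 8.21*a^2 - 0.4*a - 3.91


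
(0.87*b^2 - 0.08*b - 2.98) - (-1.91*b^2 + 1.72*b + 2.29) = 2.78*b^2 - 1.8*b - 5.27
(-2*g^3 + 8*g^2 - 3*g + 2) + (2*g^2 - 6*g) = -2*g^3 + 10*g^2 - 9*g + 2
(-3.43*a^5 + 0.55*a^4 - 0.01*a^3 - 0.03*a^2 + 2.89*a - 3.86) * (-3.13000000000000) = 10.7359*a^5 - 1.7215*a^4 + 0.0313*a^3 + 0.0939*a^2 - 9.0457*a + 12.0818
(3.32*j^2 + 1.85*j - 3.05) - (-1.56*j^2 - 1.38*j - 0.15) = 4.88*j^2 + 3.23*j - 2.9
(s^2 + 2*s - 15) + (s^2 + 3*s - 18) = 2*s^2 + 5*s - 33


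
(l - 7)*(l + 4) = l^2 - 3*l - 28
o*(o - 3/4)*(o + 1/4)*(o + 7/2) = o^4 + 3*o^3 - 31*o^2/16 - 21*o/32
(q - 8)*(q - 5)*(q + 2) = q^3 - 11*q^2 + 14*q + 80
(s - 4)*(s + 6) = s^2 + 2*s - 24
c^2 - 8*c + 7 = (c - 7)*(c - 1)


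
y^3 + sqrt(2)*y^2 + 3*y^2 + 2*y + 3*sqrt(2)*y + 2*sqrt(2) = (y + 1)*(y + 2)*(y + sqrt(2))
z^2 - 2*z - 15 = (z - 5)*(z + 3)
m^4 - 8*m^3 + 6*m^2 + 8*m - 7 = (m - 7)*(m - 1)^2*(m + 1)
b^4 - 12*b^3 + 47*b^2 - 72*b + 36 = (b - 6)*(b - 3)*(b - 2)*(b - 1)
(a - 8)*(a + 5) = a^2 - 3*a - 40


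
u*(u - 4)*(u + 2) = u^3 - 2*u^2 - 8*u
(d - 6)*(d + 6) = d^2 - 36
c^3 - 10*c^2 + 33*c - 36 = (c - 4)*(c - 3)^2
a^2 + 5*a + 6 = (a + 2)*(a + 3)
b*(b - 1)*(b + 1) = b^3 - b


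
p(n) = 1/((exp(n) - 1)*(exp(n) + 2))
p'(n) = -exp(n)/((exp(n) - 1)*(exp(n) + 2)^2) - exp(n)/((exp(n) - 1)^2*(exp(n) + 2))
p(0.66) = 0.27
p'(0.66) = -0.70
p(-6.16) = -0.50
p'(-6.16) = -0.00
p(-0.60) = -0.87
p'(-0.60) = -0.87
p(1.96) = 0.02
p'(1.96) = -0.04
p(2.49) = 0.01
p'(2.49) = -0.01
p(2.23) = 0.01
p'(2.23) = -0.02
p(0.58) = 0.34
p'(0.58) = -0.92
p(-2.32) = -0.53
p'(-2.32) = -0.03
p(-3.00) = -0.51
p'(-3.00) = -0.01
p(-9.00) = -0.50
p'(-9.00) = 0.00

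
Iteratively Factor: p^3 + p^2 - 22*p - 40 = (p + 4)*(p^2 - 3*p - 10) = (p + 2)*(p + 4)*(p - 5)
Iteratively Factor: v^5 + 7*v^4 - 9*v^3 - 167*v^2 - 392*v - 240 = (v - 5)*(v^4 + 12*v^3 + 51*v^2 + 88*v + 48) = (v - 5)*(v + 1)*(v^3 + 11*v^2 + 40*v + 48) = (v - 5)*(v + 1)*(v + 4)*(v^2 + 7*v + 12) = (v - 5)*(v + 1)*(v + 4)^2*(v + 3)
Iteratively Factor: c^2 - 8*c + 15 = (c - 5)*(c - 3)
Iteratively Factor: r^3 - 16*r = (r + 4)*(r^2 - 4*r) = r*(r + 4)*(r - 4)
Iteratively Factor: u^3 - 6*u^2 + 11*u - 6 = (u - 3)*(u^2 - 3*u + 2) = (u - 3)*(u - 2)*(u - 1)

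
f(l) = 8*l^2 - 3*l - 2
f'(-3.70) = -62.20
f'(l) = 16*l - 3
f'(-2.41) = -41.56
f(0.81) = 0.82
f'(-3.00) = -51.00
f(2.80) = 52.32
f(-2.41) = 51.69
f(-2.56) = 58.11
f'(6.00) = 93.00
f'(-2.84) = -48.44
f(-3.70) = 118.62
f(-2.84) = 71.04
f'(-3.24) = -54.84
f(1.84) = 19.56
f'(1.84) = 26.44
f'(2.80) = 41.80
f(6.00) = 268.00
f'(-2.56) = -43.96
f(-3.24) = 91.70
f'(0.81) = 9.96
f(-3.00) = 79.00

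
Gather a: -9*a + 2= 2 - 9*a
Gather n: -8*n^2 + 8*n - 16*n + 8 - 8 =-8*n^2 - 8*n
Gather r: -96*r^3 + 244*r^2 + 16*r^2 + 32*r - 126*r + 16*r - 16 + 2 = -96*r^3 + 260*r^2 - 78*r - 14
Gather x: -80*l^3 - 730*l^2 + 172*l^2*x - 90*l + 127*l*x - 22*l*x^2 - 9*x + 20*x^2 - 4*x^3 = -80*l^3 - 730*l^2 - 90*l - 4*x^3 + x^2*(20 - 22*l) + x*(172*l^2 + 127*l - 9)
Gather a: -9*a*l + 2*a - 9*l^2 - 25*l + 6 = a*(2 - 9*l) - 9*l^2 - 25*l + 6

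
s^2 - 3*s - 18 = (s - 6)*(s + 3)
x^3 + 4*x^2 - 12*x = x*(x - 2)*(x + 6)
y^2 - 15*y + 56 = (y - 8)*(y - 7)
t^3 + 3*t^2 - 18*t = t*(t - 3)*(t + 6)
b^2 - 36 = (b - 6)*(b + 6)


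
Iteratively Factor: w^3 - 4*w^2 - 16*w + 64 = (w + 4)*(w^2 - 8*w + 16) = (w - 4)*(w + 4)*(w - 4)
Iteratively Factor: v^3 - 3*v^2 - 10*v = (v + 2)*(v^2 - 5*v) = v*(v + 2)*(v - 5)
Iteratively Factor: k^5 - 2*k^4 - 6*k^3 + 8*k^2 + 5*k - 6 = (k - 3)*(k^4 + k^3 - 3*k^2 - k + 2) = (k - 3)*(k - 1)*(k^3 + 2*k^2 - k - 2) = (k - 3)*(k - 1)*(k + 2)*(k^2 - 1) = (k - 3)*(k - 1)^2*(k + 2)*(k + 1)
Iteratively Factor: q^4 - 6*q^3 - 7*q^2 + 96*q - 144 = (q - 3)*(q^3 - 3*q^2 - 16*q + 48) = (q - 4)*(q - 3)*(q^2 + q - 12) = (q - 4)*(q - 3)^2*(q + 4)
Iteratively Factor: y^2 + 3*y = (y + 3)*(y)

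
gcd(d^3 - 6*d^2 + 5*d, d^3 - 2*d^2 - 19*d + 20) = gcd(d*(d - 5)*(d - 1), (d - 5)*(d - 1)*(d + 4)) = d^2 - 6*d + 5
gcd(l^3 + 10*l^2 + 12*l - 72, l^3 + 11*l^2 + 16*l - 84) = l^2 + 4*l - 12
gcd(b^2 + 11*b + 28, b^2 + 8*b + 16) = b + 4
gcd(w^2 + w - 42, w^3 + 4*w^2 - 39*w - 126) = w^2 + w - 42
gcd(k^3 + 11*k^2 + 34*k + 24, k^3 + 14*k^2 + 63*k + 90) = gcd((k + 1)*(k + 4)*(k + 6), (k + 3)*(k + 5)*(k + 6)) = k + 6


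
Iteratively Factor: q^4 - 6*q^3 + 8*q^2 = (q - 4)*(q^3 - 2*q^2) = q*(q - 4)*(q^2 - 2*q) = q^2*(q - 4)*(q - 2)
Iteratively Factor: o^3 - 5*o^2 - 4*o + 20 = (o + 2)*(o^2 - 7*o + 10) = (o - 5)*(o + 2)*(o - 2)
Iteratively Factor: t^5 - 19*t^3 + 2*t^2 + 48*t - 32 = (t - 1)*(t^4 + t^3 - 18*t^2 - 16*t + 32) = (t - 1)*(t + 2)*(t^3 - t^2 - 16*t + 16) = (t - 4)*(t - 1)*(t + 2)*(t^2 + 3*t - 4) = (t - 4)*(t - 1)^2*(t + 2)*(t + 4)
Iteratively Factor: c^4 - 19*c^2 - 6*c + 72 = (c - 2)*(c^3 + 2*c^2 - 15*c - 36) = (c - 2)*(c + 3)*(c^2 - c - 12) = (c - 4)*(c - 2)*(c + 3)*(c + 3)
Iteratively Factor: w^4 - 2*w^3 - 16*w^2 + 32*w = (w - 4)*(w^3 + 2*w^2 - 8*w) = (w - 4)*(w - 2)*(w^2 + 4*w) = w*(w - 4)*(w - 2)*(w + 4)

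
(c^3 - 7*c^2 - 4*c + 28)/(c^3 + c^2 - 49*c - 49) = (c^2 - 4)/(c^2 + 8*c + 7)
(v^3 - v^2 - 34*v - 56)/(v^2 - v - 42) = (v^2 + 6*v + 8)/(v + 6)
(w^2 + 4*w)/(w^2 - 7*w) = (w + 4)/(w - 7)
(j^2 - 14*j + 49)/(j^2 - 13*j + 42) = (j - 7)/(j - 6)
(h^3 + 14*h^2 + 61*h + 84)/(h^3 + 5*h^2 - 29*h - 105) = (h + 4)/(h - 5)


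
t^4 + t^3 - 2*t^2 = t^2*(t - 1)*(t + 2)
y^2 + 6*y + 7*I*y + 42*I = (y + 6)*(y + 7*I)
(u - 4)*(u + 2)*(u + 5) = u^3 + 3*u^2 - 18*u - 40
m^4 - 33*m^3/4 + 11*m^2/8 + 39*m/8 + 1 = (m - 8)*(m - 1)*(m + 1/4)*(m + 1/2)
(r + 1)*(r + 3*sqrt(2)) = r^2 + r + 3*sqrt(2)*r + 3*sqrt(2)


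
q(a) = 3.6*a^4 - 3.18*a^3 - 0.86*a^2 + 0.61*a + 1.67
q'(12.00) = 23489.41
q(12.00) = 69039.71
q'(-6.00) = -3442.91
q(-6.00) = 5319.53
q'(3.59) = 537.75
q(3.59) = 443.61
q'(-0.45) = -1.86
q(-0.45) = 1.66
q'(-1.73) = -99.53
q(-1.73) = 46.75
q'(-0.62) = -5.42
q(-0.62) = 2.25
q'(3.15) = 350.62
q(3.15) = 250.11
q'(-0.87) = -14.60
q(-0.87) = 4.64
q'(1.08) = 5.76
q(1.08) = 2.22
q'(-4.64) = -1635.32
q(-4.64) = 1966.68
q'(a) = 14.4*a^3 - 9.54*a^2 - 1.72*a + 0.61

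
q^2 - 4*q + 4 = (q - 2)^2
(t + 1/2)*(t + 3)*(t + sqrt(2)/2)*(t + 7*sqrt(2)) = t^4 + 7*t^3/2 + 15*sqrt(2)*t^3/2 + 17*t^2/2 + 105*sqrt(2)*t^2/4 + 45*sqrt(2)*t/4 + 49*t/2 + 21/2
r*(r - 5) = r^2 - 5*r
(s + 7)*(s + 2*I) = s^2 + 7*s + 2*I*s + 14*I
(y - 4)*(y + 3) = y^2 - y - 12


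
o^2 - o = o*(o - 1)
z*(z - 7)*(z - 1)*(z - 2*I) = z^4 - 8*z^3 - 2*I*z^3 + 7*z^2 + 16*I*z^2 - 14*I*z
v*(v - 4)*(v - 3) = v^3 - 7*v^2 + 12*v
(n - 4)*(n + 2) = n^2 - 2*n - 8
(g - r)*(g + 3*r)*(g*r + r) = g^3*r + 2*g^2*r^2 + g^2*r - 3*g*r^3 + 2*g*r^2 - 3*r^3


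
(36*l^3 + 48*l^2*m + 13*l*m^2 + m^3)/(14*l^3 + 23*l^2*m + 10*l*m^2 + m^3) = (36*l^2 + 12*l*m + m^2)/(14*l^2 + 9*l*m + m^2)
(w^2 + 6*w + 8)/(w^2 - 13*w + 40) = (w^2 + 6*w + 8)/(w^2 - 13*w + 40)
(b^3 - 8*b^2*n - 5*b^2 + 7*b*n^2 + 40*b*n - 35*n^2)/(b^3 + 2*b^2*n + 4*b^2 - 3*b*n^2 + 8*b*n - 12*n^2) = (b^2 - 7*b*n - 5*b + 35*n)/(b^2 + 3*b*n + 4*b + 12*n)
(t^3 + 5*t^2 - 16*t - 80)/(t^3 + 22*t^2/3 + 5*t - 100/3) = 3*(t - 4)/(3*t - 5)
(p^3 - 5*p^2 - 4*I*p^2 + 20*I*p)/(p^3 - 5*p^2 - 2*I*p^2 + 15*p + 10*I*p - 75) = p*(p - 4*I)/(p^2 - 2*I*p + 15)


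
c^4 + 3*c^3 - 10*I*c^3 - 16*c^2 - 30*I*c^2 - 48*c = c*(c + 3)*(c - 8*I)*(c - 2*I)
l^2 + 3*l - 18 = (l - 3)*(l + 6)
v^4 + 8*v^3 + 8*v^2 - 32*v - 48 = (v - 2)*(v + 2)^2*(v + 6)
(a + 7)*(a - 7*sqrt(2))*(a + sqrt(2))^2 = a^4 - 5*sqrt(2)*a^3 + 7*a^3 - 35*sqrt(2)*a^2 - 26*a^2 - 182*a - 14*sqrt(2)*a - 98*sqrt(2)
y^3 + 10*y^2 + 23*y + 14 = (y + 1)*(y + 2)*(y + 7)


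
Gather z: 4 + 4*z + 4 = 4*z + 8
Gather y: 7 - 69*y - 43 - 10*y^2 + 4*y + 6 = -10*y^2 - 65*y - 30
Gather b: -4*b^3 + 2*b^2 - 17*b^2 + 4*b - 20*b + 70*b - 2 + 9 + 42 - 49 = -4*b^3 - 15*b^2 + 54*b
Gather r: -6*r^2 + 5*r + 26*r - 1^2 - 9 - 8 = -6*r^2 + 31*r - 18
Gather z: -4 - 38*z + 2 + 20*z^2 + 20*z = 20*z^2 - 18*z - 2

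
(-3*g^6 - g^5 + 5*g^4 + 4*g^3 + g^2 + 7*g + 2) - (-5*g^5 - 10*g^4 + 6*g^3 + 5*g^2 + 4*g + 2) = -3*g^6 + 4*g^5 + 15*g^4 - 2*g^3 - 4*g^2 + 3*g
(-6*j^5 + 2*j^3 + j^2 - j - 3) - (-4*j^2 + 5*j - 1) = -6*j^5 + 2*j^3 + 5*j^2 - 6*j - 2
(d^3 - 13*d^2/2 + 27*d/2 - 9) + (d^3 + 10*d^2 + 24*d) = 2*d^3 + 7*d^2/2 + 75*d/2 - 9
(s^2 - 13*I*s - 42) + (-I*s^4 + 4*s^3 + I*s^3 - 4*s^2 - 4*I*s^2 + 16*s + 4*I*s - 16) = -I*s^4 + 4*s^3 + I*s^3 - 3*s^2 - 4*I*s^2 + 16*s - 9*I*s - 58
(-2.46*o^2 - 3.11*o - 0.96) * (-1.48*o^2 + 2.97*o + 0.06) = 3.6408*o^4 - 2.7034*o^3 - 7.9635*o^2 - 3.0378*o - 0.0576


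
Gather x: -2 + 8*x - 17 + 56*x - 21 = 64*x - 40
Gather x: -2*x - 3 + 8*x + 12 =6*x + 9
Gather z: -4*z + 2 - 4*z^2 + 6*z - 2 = -4*z^2 + 2*z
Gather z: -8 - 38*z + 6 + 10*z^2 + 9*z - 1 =10*z^2 - 29*z - 3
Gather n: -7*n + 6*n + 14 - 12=2 - n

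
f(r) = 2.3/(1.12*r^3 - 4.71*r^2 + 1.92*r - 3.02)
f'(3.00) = -0.10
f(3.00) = -0.24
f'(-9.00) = -0.00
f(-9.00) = -0.00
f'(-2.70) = -0.03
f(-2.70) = -0.04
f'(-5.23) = -0.00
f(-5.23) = -0.01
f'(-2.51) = -0.04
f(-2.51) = -0.04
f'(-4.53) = -0.01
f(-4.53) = -0.01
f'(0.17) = -0.12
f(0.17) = -0.81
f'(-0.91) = -0.34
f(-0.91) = -0.24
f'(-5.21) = -0.00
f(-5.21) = -0.01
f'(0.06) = -0.37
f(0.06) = -0.79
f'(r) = 2.3*(-3.36*r^2 + 9.42*r - 1.92)/(1.12*r^3 - 4.71*r^2 + 1.92*r - 3.02)^2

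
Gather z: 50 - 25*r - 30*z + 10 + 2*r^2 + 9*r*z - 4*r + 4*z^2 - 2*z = 2*r^2 - 29*r + 4*z^2 + z*(9*r - 32) + 60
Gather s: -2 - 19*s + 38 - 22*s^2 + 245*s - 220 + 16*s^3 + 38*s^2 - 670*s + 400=16*s^3 + 16*s^2 - 444*s + 216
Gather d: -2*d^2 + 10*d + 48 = -2*d^2 + 10*d + 48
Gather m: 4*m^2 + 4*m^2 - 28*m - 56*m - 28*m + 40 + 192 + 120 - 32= 8*m^2 - 112*m + 320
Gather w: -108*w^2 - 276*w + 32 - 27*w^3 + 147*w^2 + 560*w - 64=-27*w^3 + 39*w^2 + 284*w - 32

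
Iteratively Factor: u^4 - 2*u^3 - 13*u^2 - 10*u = (u + 1)*(u^3 - 3*u^2 - 10*u) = (u + 1)*(u + 2)*(u^2 - 5*u) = (u - 5)*(u + 1)*(u + 2)*(u)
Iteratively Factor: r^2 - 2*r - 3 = (r + 1)*(r - 3)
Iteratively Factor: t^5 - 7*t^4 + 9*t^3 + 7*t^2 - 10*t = (t + 1)*(t^4 - 8*t^3 + 17*t^2 - 10*t) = t*(t + 1)*(t^3 - 8*t^2 + 17*t - 10) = t*(t - 1)*(t + 1)*(t^2 - 7*t + 10) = t*(t - 2)*(t - 1)*(t + 1)*(t - 5)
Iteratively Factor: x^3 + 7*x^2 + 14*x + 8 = (x + 2)*(x^2 + 5*x + 4) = (x + 1)*(x + 2)*(x + 4)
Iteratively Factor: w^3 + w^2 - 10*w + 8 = (w - 2)*(w^2 + 3*w - 4) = (w - 2)*(w - 1)*(w + 4)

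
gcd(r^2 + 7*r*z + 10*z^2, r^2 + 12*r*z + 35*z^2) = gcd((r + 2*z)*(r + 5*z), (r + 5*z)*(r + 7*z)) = r + 5*z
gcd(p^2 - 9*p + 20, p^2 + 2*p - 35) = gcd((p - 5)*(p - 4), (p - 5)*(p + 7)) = p - 5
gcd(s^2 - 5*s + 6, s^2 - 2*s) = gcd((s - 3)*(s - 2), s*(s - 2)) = s - 2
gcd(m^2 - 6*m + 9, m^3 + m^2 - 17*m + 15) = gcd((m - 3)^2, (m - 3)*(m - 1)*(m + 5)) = m - 3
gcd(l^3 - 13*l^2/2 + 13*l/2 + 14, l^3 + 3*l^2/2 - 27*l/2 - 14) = l^2 - 5*l/2 - 7/2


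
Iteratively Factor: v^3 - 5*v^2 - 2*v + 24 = (v - 4)*(v^2 - v - 6) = (v - 4)*(v - 3)*(v + 2)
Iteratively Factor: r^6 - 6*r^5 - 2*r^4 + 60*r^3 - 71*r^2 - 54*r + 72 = (r - 2)*(r^5 - 4*r^4 - 10*r^3 + 40*r^2 + 9*r - 36) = (r - 2)*(r + 1)*(r^4 - 5*r^3 - 5*r^2 + 45*r - 36) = (r - 3)*(r - 2)*(r + 1)*(r^3 - 2*r^2 - 11*r + 12) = (r - 4)*(r - 3)*(r - 2)*(r + 1)*(r^2 + 2*r - 3) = (r - 4)*(r - 3)*(r - 2)*(r + 1)*(r + 3)*(r - 1)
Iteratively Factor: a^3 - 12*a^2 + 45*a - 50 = (a - 2)*(a^2 - 10*a + 25) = (a - 5)*(a - 2)*(a - 5)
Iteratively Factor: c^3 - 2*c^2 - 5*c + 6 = (c - 1)*(c^2 - c - 6) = (c - 3)*(c - 1)*(c + 2)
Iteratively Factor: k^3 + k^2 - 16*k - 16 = (k - 4)*(k^2 + 5*k + 4) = (k - 4)*(k + 4)*(k + 1)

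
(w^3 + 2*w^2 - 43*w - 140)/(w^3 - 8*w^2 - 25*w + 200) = (w^2 - 3*w - 28)/(w^2 - 13*w + 40)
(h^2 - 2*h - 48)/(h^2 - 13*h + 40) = (h + 6)/(h - 5)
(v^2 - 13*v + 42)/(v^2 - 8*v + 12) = (v - 7)/(v - 2)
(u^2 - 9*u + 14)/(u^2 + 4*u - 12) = (u - 7)/(u + 6)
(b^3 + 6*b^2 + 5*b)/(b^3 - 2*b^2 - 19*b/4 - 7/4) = 4*b*(b + 5)/(4*b^2 - 12*b - 7)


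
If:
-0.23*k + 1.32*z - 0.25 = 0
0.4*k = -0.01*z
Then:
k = -0.00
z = 0.19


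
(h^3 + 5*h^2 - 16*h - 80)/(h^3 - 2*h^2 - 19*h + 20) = (h^2 + h - 20)/(h^2 - 6*h + 5)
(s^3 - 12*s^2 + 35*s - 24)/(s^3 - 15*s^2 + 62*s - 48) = (s - 3)/(s - 6)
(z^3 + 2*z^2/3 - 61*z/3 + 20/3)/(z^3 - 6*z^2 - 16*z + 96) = (3*z^2 + 14*z - 5)/(3*(z^2 - 2*z - 24))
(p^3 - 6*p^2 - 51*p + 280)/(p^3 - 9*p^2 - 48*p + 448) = (p - 5)/(p - 8)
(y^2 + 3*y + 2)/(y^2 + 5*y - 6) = (y^2 + 3*y + 2)/(y^2 + 5*y - 6)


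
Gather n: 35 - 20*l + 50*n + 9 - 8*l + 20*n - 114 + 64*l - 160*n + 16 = 36*l - 90*n - 54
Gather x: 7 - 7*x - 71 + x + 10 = -6*x - 54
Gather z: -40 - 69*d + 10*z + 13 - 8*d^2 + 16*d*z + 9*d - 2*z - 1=-8*d^2 - 60*d + z*(16*d + 8) - 28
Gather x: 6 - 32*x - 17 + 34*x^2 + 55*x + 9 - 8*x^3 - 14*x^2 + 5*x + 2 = -8*x^3 + 20*x^2 + 28*x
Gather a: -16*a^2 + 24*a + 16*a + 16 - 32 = -16*a^2 + 40*a - 16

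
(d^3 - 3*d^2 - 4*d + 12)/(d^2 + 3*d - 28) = (d^3 - 3*d^2 - 4*d + 12)/(d^2 + 3*d - 28)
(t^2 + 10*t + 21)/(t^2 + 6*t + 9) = (t + 7)/(t + 3)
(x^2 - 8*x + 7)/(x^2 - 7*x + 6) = (x - 7)/(x - 6)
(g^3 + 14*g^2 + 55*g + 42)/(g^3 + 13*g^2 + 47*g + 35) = (g + 6)/(g + 5)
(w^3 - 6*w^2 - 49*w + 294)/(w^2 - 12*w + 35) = (w^2 + w - 42)/(w - 5)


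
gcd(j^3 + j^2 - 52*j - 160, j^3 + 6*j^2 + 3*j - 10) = j + 5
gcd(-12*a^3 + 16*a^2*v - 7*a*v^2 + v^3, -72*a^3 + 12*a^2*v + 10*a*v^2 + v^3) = -2*a + v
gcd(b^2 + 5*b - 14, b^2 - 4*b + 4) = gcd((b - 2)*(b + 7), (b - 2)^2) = b - 2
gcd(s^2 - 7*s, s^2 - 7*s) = s^2 - 7*s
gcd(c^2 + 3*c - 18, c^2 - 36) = c + 6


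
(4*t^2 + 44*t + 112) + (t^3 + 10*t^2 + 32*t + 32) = t^3 + 14*t^2 + 76*t + 144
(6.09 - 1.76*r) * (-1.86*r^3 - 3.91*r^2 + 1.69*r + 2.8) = 3.2736*r^4 - 4.4458*r^3 - 26.7863*r^2 + 5.3641*r + 17.052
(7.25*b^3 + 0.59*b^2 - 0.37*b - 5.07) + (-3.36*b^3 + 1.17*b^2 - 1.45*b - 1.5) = 3.89*b^3 + 1.76*b^2 - 1.82*b - 6.57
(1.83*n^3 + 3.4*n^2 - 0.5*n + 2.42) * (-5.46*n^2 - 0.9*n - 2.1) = -9.9918*n^5 - 20.211*n^4 - 4.173*n^3 - 19.9032*n^2 - 1.128*n - 5.082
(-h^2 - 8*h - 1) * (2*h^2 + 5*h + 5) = -2*h^4 - 21*h^3 - 47*h^2 - 45*h - 5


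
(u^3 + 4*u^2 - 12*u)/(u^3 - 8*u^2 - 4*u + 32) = u*(u + 6)/(u^2 - 6*u - 16)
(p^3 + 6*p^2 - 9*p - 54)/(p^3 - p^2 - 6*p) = (p^2 + 9*p + 18)/(p*(p + 2))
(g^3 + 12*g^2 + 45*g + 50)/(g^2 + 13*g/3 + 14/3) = 3*(g^2 + 10*g + 25)/(3*g + 7)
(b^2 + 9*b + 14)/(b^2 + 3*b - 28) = (b + 2)/(b - 4)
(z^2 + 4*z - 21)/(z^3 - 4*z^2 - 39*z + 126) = (z + 7)/(z^2 - z - 42)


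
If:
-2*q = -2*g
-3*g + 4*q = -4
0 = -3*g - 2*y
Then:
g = -4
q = -4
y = 6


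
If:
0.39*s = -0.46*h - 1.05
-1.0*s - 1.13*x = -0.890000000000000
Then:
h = 0.95804347826087*x - 3.03717391304348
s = 0.89 - 1.13*x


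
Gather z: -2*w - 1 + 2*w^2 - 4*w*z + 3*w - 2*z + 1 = 2*w^2 + w + z*(-4*w - 2)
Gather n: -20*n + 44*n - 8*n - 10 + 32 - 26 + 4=16*n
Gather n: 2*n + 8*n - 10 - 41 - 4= 10*n - 55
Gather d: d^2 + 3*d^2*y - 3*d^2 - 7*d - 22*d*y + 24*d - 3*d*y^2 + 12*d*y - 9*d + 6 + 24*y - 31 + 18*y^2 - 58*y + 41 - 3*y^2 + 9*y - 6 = d^2*(3*y - 2) + d*(-3*y^2 - 10*y + 8) + 15*y^2 - 25*y + 10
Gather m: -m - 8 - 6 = -m - 14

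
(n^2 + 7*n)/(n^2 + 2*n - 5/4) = 4*n*(n + 7)/(4*n^2 + 8*n - 5)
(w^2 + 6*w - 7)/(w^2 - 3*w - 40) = (-w^2 - 6*w + 7)/(-w^2 + 3*w + 40)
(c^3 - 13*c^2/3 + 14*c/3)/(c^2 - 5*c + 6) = c*(3*c - 7)/(3*(c - 3))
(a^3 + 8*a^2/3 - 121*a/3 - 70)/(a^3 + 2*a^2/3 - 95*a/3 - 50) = (a + 7)/(a + 5)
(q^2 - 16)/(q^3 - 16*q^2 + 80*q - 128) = (q + 4)/(q^2 - 12*q + 32)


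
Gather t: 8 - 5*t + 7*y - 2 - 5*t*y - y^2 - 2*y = t*(-5*y - 5) - y^2 + 5*y + 6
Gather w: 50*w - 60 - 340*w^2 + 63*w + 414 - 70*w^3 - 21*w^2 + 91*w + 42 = -70*w^3 - 361*w^2 + 204*w + 396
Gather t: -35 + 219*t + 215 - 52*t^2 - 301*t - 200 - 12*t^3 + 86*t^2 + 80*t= -12*t^3 + 34*t^2 - 2*t - 20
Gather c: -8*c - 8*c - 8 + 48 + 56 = 96 - 16*c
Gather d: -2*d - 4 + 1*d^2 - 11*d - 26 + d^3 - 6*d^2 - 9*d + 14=d^3 - 5*d^2 - 22*d - 16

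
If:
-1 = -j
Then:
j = 1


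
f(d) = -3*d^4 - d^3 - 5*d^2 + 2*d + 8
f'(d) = -12*d^3 - 3*d^2 - 10*d + 2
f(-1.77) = -35.10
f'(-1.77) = 76.84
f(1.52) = -20.04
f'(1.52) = -62.27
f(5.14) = -2343.60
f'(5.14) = -1758.22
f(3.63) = -619.35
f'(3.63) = -647.82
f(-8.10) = -12718.83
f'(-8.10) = 6263.46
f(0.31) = 8.08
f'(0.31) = -1.75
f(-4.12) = -879.57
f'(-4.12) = 831.49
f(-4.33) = -1067.79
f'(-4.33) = 963.25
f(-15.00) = -149647.00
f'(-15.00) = 39977.00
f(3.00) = -301.00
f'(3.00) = -379.00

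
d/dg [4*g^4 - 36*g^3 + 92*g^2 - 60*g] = 16*g^3 - 108*g^2 + 184*g - 60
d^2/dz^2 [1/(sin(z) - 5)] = (-5*sin(z) + cos(z)^2 + 1)/(sin(z) - 5)^3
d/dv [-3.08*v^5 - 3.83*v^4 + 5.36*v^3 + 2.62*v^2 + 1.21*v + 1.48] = -15.4*v^4 - 15.32*v^3 + 16.08*v^2 + 5.24*v + 1.21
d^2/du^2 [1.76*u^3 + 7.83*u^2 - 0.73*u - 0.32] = 10.56*u + 15.66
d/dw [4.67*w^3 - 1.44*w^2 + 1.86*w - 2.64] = 14.01*w^2 - 2.88*w + 1.86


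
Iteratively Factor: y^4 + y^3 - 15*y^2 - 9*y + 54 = (y - 3)*(y^3 + 4*y^2 - 3*y - 18) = (y - 3)*(y + 3)*(y^2 + y - 6) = (y - 3)*(y - 2)*(y + 3)*(y + 3)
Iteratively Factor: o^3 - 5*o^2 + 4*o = (o)*(o^2 - 5*o + 4) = o*(o - 4)*(o - 1)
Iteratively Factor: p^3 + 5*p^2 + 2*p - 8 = (p + 4)*(p^2 + p - 2) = (p + 2)*(p + 4)*(p - 1)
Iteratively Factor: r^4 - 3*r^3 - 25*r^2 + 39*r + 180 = (r + 3)*(r^3 - 6*r^2 - 7*r + 60) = (r - 4)*(r + 3)*(r^2 - 2*r - 15) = (r - 5)*(r - 4)*(r + 3)*(r + 3)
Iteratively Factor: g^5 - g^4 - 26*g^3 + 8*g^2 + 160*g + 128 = (g - 4)*(g^4 + 3*g^3 - 14*g^2 - 48*g - 32) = (g - 4)*(g + 2)*(g^3 + g^2 - 16*g - 16) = (g - 4)^2*(g + 2)*(g^2 + 5*g + 4) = (g - 4)^2*(g + 1)*(g + 2)*(g + 4)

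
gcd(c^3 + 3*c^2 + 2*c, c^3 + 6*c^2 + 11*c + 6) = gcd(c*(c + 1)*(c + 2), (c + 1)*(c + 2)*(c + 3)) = c^2 + 3*c + 2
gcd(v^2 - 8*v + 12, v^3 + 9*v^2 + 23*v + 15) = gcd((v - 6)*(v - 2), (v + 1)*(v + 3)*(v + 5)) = 1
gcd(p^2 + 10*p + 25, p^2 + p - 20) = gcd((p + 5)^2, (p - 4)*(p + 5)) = p + 5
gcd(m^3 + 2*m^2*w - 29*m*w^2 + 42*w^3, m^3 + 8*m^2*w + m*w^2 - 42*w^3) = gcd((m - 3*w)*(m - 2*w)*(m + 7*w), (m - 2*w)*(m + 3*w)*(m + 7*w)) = -m^2 - 5*m*w + 14*w^2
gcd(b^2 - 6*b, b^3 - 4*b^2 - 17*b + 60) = 1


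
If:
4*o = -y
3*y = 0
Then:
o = 0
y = 0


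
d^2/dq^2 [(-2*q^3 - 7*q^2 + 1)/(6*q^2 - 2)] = 2*(-3*q^3 - 18*q^2 - 3*q - 2)/(27*q^6 - 27*q^4 + 9*q^2 - 1)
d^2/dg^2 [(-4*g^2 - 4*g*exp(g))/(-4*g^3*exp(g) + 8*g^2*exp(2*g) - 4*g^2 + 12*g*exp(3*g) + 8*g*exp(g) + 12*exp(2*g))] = (g^5*exp(g) - 9*g^4*exp(2*g) + 2*g^4*exp(g) - g^4 + 36*g^3*exp(3*g) - 18*g^3*exp(2*g) + 8*g^3*exp(g) - 2*g^3 + 27*g^2*exp(2*g) + 3*g^2 - 54*g*exp(2*g) + 27*g*exp(g) - 6*g - 18*exp(2*g) - 18*exp(g) + 6)*exp(g)/(g^6*exp(3*g) - 9*g^5*exp(4*g) + 3*g^5*exp(2*g) + 27*g^4*exp(5*g) - 27*g^4*exp(3*g) + 3*g^4*exp(g) - 27*g^3*exp(6*g) + 81*g^3*exp(4*g) - 27*g^3*exp(2*g) + g^3 - 81*g^2*exp(5*g) + 81*g^2*exp(3*g) - 9*g^2*exp(g) - 81*g*exp(4*g) + 27*g*exp(2*g) - 27*exp(3*g))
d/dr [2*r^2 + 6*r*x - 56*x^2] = 4*r + 6*x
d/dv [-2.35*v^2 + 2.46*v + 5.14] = 2.46 - 4.7*v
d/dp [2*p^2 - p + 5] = 4*p - 1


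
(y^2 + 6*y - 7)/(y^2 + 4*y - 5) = (y + 7)/(y + 5)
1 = 1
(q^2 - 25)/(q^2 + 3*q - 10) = (q - 5)/(q - 2)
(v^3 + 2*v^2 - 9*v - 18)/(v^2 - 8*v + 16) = (v^3 + 2*v^2 - 9*v - 18)/(v^2 - 8*v + 16)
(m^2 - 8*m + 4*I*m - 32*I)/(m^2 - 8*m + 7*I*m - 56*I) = (m + 4*I)/(m + 7*I)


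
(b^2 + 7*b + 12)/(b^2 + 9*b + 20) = (b + 3)/(b + 5)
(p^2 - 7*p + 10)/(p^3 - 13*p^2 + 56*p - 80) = (p - 2)/(p^2 - 8*p + 16)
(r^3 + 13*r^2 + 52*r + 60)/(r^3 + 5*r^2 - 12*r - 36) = (r + 5)/(r - 3)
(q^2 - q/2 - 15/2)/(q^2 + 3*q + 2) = (2*q^2 - q - 15)/(2*(q^2 + 3*q + 2))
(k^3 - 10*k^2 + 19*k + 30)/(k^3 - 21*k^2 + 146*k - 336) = (k^2 - 4*k - 5)/(k^2 - 15*k + 56)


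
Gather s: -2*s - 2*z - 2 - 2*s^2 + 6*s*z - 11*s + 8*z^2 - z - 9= -2*s^2 + s*(6*z - 13) + 8*z^2 - 3*z - 11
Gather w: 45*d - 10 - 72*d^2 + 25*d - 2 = -72*d^2 + 70*d - 12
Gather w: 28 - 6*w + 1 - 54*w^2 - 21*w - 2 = -54*w^2 - 27*w + 27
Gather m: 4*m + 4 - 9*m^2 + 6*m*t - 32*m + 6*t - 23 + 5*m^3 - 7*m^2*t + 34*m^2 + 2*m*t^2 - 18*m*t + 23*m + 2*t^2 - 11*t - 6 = 5*m^3 + m^2*(25 - 7*t) + m*(2*t^2 - 12*t - 5) + 2*t^2 - 5*t - 25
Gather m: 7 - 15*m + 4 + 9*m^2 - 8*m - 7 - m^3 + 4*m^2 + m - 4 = -m^3 + 13*m^2 - 22*m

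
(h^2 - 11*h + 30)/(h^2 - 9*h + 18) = (h - 5)/(h - 3)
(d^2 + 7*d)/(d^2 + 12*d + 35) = d/(d + 5)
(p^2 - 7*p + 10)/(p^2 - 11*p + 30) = (p - 2)/(p - 6)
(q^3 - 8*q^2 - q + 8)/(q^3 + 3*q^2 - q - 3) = (q - 8)/(q + 3)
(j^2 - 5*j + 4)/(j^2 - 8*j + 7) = (j - 4)/(j - 7)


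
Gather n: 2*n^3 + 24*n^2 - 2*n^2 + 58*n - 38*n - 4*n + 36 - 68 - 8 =2*n^3 + 22*n^2 + 16*n - 40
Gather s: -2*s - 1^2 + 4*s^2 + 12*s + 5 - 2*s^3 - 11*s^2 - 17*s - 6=-2*s^3 - 7*s^2 - 7*s - 2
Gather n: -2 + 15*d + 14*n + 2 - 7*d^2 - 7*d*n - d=-7*d^2 + 14*d + n*(14 - 7*d)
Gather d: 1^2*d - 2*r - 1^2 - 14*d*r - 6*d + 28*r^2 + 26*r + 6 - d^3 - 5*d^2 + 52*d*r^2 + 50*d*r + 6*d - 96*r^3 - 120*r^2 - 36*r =-d^3 - 5*d^2 + d*(52*r^2 + 36*r + 1) - 96*r^3 - 92*r^2 - 12*r + 5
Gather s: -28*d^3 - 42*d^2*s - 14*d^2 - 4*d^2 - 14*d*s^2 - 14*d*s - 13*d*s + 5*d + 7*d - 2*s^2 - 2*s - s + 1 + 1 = -28*d^3 - 18*d^2 + 12*d + s^2*(-14*d - 2) + s*(-42*d^2 - 27*d - 3) + 2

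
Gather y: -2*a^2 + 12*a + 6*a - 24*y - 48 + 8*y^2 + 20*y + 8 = -2*a^2 + 18*a + 8*y^2 - 4*y - 40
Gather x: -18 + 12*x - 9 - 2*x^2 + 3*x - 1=-2*x^2 + 15*x - 28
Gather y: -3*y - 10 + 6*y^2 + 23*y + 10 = 6*y^2 + 20*y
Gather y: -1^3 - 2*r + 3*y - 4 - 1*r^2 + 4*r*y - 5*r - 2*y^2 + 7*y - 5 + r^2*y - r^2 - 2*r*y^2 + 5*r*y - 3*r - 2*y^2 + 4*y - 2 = -2*r^2 - 10*r + y^2*(-2*r - 4) + y*(r^2 + 9*r + 14) - 12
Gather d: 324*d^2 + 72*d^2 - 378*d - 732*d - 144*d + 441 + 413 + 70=396*d^2 - 1254*d + 924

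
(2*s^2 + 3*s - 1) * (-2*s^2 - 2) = -4*s^4 - 6*s^3 - 2*s^2 - 6*s + 2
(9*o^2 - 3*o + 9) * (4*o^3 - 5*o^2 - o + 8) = 36*o^5 - 57*o^4 + 42*o^3 + 30*o^2 - 33*o + 72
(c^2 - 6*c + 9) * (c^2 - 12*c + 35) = c^4 - 18*c^3 + 116*c^2 - 318*c + 315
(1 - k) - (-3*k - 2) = 2*k + 3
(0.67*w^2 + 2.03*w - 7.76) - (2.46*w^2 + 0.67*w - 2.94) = -1.79*w^2 + 1.36*w - 4.82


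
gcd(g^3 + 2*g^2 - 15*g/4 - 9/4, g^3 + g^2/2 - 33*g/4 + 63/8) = g - 3/2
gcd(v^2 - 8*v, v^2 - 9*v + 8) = v - 8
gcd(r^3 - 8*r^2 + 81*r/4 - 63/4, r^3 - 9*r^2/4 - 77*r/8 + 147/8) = r - 7/2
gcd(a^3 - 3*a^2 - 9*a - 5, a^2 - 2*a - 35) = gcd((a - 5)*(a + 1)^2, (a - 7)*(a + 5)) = 1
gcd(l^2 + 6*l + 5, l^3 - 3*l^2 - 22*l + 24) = 1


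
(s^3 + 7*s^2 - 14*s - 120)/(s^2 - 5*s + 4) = (s^2 + 11*s + 30)/(s - 1)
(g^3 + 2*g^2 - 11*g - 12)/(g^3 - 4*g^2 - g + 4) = (g^2 + g - 12)/(g^2 - 5*g + 4)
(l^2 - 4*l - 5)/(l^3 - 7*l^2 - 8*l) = (l - 5)/(l*(l - 8))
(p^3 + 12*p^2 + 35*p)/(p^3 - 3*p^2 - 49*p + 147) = p*(p + 5)/(p^2 - 10*p + 21)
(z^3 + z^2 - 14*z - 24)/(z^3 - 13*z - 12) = (z + 2)/(z + 1)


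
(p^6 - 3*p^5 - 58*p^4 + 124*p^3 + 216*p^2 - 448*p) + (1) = p^6 - 3*p^5 - 58*p^4 + 124*p^3 + 216*p^2 - 448*p + 1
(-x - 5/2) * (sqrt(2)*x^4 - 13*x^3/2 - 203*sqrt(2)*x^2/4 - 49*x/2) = -sqrt(2)*x^5 - 5*sqrt(2)*x^4/2 + 13*x^4/2 + 65*x^3/4 + 203*sqrt(2)*x^3/4 + 49*x^2/2 + 1015*sqrt(2)*x^2/8 + 245*x/4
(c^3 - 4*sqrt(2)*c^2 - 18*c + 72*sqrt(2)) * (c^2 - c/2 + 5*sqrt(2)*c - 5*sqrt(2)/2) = c^5 - c^4/2 + sqrt(2)*c^4 - 58*c^3 - sqrt(2)*c^3/2 - 18*sqrt(2)*c^2 + 29*c^2 + 9*sqrt(2)*c + 720*c - 360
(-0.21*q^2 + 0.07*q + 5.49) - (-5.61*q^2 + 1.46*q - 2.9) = 5.4*q^2 - 1.39*q + 8.39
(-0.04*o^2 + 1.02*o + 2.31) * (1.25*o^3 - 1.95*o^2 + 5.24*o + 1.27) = -0.05*o^5 + 1.353*o^4 + 0.6889*o^3 + 0.7895*o^2 + 13.3998*o + 2.9337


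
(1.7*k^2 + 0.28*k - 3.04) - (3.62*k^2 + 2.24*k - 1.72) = -1.92*k^2 - 1.96*k - 1.32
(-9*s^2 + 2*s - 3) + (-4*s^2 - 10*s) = -13*s^2 - 8*s - 3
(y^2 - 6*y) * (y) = y^3 - 6*y^2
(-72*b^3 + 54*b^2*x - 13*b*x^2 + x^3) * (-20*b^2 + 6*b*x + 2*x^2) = 1440*b^5 - 1512*b^4*x + 440*b^3*x^2 + 10*b^2*x^3 - 20*b*x^4 + 2*x^5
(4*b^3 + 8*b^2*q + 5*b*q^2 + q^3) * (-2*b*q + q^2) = -8*b^4*q - 12*b^3*q^2 - 2*b^2*q^3 + 3*b*q^4 + q^5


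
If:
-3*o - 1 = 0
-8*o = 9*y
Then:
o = -1/3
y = 8/27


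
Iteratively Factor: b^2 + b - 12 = (b - 3)*(b + 4)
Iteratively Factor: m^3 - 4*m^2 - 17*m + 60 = (m + 4)*(m^2 - 8*m + 15) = (m - 3)*(m + 4)*(m - 5)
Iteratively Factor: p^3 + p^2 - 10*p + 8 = (p + 4)*(p^2 - 3*p + 2) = (p - 2)*(p + 4)*(p - 1)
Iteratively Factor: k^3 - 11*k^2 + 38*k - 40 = (k - 2)*(k^2 - 9*k + 20) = (k - 4)*(k - 2)*(k - 5)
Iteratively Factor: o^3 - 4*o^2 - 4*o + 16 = (o - 2)*(o^2 - 2*o - 8) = (o - 4)*(o - 2)*(o + 2)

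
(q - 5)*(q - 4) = q^2 - 9*q + 20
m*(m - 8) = m^2 - 8*m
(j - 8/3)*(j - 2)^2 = j^3 - 20*j^2/3 + 44*j/3 - 32/3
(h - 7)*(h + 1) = h^2 - 6*h - 7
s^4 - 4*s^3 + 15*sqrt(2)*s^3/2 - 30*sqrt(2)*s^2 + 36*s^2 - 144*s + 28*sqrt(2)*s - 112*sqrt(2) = (s - 4)*(s + 2*sqrt(2))^2*(s + 7*sqrt(2)/2)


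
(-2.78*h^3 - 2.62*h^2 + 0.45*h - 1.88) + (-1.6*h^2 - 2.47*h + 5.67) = -2.78*h^3 - 4.22*h^2 - 2.02*h + 3.79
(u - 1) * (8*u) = 8*u^2 - 8*u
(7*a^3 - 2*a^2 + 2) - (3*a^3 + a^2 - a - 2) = 4*a^3 - 3*a^2 + a + 4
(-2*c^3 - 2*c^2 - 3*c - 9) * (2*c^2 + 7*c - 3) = -4*c^5 - 18*c^4 - 14*c^3 - 33*c^2 - 54*c + 27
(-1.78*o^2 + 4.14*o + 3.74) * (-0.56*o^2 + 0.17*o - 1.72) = 0.9968*o^4 - 2.621*o^3 + 1.671*o^2 - 6.485*o - 6.4328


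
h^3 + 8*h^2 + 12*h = h*(h + 2)*(h + 6)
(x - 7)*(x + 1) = x^2 - 6*x - 7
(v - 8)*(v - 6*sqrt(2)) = v^2 - 6*sqrt(2)*v - 8*v + 48*sqrt(2)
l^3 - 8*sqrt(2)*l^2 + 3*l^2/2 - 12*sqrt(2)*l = l*(l + 3/2)*(l - 8*sqrt(2))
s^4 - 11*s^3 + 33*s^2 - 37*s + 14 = (s - 7)*(s - 2)*(s - 1)^2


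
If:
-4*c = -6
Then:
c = 3/2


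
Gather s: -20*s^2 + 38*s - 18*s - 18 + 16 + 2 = -20*s^2 + 20*s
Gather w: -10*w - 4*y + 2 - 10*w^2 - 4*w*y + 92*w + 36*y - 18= -10*w^2 + w*(82 - 4*y) + 32*y - 16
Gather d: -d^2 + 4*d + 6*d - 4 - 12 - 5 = -d^2 + 10*d - 21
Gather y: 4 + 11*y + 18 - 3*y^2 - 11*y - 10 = 12 - 3*y^2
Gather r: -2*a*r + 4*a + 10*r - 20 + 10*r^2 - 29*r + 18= 4*a + 10*r^2 + r*(-2*a - 19) - 2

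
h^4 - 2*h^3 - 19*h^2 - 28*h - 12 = (h - 6)*(h + 1)^2*(h + 2)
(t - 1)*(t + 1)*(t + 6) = t^3 + 6*t^2 - t - 6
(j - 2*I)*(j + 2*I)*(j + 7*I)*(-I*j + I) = -I*j^4 + 7*j^3 + I*j^3 - 7*j^2 - 4*I*j^2 + 28*j + 4*I*j - 28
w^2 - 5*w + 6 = (w - 3)*(w - 2)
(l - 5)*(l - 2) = l^2 - 7*l + 10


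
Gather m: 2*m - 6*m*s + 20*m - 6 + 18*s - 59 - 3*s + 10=m*(22 - 6*s) + 15*s - 55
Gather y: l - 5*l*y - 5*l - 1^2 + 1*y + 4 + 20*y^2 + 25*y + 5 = -4*l + 20*y^2 + y*(26 - 5*l) + 8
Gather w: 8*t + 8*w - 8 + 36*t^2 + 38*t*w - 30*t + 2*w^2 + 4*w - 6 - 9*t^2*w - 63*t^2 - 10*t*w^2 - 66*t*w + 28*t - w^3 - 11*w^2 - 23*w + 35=-27*t^2 + 6*t - w^3 + w^2*(-10*t - 9) + w*(-9*t^2 - 28*t - 11) + 21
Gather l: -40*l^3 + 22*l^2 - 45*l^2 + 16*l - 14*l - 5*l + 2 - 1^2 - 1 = -40*l^3 - 23*l^2 - 3*l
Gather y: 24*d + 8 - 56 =24*d - 48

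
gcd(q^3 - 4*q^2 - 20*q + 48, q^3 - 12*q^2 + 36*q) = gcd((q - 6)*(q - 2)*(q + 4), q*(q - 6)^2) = q - 6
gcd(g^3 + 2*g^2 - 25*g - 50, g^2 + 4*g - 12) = 1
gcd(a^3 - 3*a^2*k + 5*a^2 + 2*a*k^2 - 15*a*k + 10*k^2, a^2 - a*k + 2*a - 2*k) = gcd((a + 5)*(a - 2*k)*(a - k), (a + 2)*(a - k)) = a - k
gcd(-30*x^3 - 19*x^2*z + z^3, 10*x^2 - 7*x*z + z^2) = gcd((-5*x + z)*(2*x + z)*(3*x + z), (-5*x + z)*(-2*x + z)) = 5*x - z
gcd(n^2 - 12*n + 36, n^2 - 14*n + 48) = n - 6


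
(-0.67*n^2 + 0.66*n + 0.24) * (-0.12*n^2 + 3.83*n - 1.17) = 0.0804*n^4 - 2.6453*n^3 + 3.2829*n^2 + 0.147*n - 0.2808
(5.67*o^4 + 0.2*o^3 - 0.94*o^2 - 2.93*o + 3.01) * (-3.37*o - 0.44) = -19.1079*o^5 - 3.1688*o^4 + 3.0798*o^3 + 10.2877*o^2 - 8.8545*o - 1.3244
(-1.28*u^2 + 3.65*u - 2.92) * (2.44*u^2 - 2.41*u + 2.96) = -3.1232*u^4 + 11.9908*u^3 - 19.7101*u^2 + 17.8412*u - 8.6432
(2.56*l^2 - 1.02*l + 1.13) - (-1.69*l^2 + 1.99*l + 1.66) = 4.25*l^2 - 3.01*l - 0.53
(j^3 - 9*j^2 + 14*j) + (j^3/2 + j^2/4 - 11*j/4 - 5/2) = 3*j^3/2 - 35*j^2/4 + 45*j/4 - 5/2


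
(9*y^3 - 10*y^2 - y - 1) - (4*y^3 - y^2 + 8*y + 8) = 5*y^3 - 9*y^2 - 9*y - 9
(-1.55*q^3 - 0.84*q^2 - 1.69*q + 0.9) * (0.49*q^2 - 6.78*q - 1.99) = -0.7595*q^5 + 10.0974*q^4 + 7.9516*q^3 + 13.5708*q^2 - 2.7389*q - 1.791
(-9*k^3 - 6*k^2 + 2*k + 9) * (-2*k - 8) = 18*k^4 + 84*k^3 + 44*k^2 - 34*k - 72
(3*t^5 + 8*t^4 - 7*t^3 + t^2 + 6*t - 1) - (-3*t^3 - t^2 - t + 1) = 3*t^5 + 8*t^4 - 4*t^3 + 2*t^2 + 7*t - 2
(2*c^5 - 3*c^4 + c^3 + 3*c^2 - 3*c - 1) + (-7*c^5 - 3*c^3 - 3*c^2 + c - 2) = -5*c^5 - 3*c^4 - 2*c^3 - 2*c - 3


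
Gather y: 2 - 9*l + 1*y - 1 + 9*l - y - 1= 0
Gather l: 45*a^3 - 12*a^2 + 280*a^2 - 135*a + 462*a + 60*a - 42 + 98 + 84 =45*a^3 + 268*a^2 + 387*a + 140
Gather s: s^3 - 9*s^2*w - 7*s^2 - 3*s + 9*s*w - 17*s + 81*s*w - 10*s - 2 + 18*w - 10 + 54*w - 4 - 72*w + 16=s^3 + s^2*(-9*w - 7) + s*(90*w - 30)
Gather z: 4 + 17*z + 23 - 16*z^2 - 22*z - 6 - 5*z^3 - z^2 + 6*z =-5*z^3 - 17*z^2 + z + 21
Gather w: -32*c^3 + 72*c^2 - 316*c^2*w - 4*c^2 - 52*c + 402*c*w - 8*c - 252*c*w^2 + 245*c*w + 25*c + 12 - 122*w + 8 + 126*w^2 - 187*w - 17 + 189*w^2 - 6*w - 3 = -32*c^3 + 68*c^2 - 35*c + w^2*(315 - 252*c) + w*(-316*c^2 + 647*c - 315)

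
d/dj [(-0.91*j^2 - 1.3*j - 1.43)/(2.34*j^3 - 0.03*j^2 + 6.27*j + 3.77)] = (2.1294*j^4 + 6.084*j^3 + 4.2939*j^2 - 6.9472*j + 4.0651)/(5.4756*j^6 - 0.1404*j^5 + 29.3445*j^4 + 17.2674*j^3 + 39.0867*j^2 + 47.2758*j + 14.2129)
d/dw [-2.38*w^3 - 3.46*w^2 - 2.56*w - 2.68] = -7.14*w^2 - 6.92*w - 2.56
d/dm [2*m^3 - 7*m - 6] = 6*m^2 - 7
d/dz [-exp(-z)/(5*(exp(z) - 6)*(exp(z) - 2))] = (3*exp(2*z) - 16*exp(z) + 12)*exp(-z)/(5*(exp(4*z) - 16*exp(3*z) + 88*exp(2*z) - 192*exp(z) + 144))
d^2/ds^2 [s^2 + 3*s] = 2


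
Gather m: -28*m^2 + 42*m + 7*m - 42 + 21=-28*m^2 + 49*m - 21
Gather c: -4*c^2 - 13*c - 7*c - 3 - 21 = -4*c^2 - 20*c - 24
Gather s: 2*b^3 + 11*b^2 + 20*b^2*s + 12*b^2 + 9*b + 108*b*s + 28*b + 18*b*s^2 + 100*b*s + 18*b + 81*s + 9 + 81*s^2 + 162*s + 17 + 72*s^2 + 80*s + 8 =2*b^3 + 23*b^2 + 55*b + s^2*(18*b + 153) + s*(20*b^2 + 208*b + 323) + 34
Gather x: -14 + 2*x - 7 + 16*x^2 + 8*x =16*x^2 + 10*x - 21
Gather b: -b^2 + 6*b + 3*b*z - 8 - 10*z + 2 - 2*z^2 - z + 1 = -b^2 + b*(3*z + 6) - 2*z^2 - 11*z - 5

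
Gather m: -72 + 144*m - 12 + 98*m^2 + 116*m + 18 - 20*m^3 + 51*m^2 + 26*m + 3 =-20*m^3 + 149*m^2 + 286*m - 63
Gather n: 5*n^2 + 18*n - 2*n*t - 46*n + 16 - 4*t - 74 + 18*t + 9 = 5*n^2 + n*(-2*t - 28) + 14*t - 49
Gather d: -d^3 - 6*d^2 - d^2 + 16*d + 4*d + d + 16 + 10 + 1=-d^3 - 7*d^2 + 21*d + 27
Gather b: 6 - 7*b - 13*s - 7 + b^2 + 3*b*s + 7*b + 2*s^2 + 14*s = b^2 + 3*b*s + 2*s^2 + s - 1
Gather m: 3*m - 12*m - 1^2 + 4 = 3 - 9*m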